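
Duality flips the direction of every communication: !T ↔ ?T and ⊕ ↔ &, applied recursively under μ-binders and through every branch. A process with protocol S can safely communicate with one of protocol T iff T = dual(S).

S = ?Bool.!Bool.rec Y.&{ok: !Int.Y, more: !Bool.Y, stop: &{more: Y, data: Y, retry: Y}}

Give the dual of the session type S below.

?Bool ↦ !Bool
  !Bool ↦ ?Bool
    rec Y ↦ rec Y  (binder kept)
      &{ok,more,stop} ↦ +{ok,more,stop}  (external→internal)
        • ok:
          !Int ↦ ?Int
            Y ↦ Y
        • more:
          !Bool ↦ ?Bool
            Y ↦ Y
        • stop:
          &{more,data,retry} ↦ +{more,data,retry}  (external→internal)
            • more:
              Y ↦ Y
            • data:
              Y ↦ Y
            • retry:
              Y ↦ Y

!Bool.?Bool.rec Y.+{ok: ?Int.Y, more: ?Bool.Y, stop: +{more: Y, data: Y, retry: Y}}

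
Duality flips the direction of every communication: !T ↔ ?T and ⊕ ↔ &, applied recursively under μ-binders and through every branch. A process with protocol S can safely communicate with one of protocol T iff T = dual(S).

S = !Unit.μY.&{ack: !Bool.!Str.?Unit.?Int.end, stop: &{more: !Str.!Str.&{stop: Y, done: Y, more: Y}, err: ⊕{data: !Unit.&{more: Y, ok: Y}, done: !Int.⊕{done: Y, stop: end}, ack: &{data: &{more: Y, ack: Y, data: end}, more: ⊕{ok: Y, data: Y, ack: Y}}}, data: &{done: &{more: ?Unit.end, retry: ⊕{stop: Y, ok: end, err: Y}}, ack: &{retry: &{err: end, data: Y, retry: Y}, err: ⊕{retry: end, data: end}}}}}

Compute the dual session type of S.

!Unit ↦ ?Unit
  μY ↦ μY  (binder kept)
    &{ack,stop} ↦ ⊕{ack,stop}  (&→⊕)
      [ack]
        !Bool ↦ ?Bool
          !Str ↦ ?Str
            ?Unit ↦ !Unit
              ?Int ↦ !Int
                end ↦ end
      [stop]
        &{more,err,data} ↦ ⊕{more,err,data}  (&→⊕)
          [more]
            !Str ↦ ?Str
              !Str ↦ ?Str
                &{stop,done,more} ↦ ⊕{stop,done,more}  (&→⊕)
                  [stop]
                    Y ↦ Y
                  [done]
                    Y ↦ Y
                  [more]
                    Y ↦ Y
          [err]
            ⊕{data,done,ack} ↦ &{data,done,ack}  (internal→external)
              [data]
                !Unit ↦ ?Unit
                  &{more,ok} ↦ ⊕{more,ok}  (&→⊕)
                    [more]
                      Y ↦ Y
                    [ok]
                      Y ↦ Y
              [done]
                !Int ↦ ?Int
                  ⊕{done,stop} ↦ &{done,stop}  (internal→external)
                    [done]
                      Y ↦ Y
                    [stop]
                      end ↦ end
              [ack]
                &{data,more} ↦ ⊕{data,more}  (&→⊕)
                  [data]
                    &{more,ack,data} ↦ ⊕{more,ack,data}  (&→⊕)
                      [more]
                        Y ↦ Y
                      [ack]
                        Y ↦ Y
                      [data]
                        end ↦ end
                  [more]
                    ⊕{ok,data,ack} ↦ &{ok,data,ack}  (internal→external)
                      [ok]
                        Y ↦ Y
                      [data]
                        Y ↦ Y
                      [ack]
                        Y ↦ Y
          [data]
            &{done,ack} ↦ ⊕{done,ack}  (&→⊕)
              [done]
                &{more,retry} ↦ ⊕{more,retry}  (&→⊕)
                  [more]
                    ?Unit ↦ !Unit
                      end ↦ end
                  [retry]
                    ⊕{stop,ok,err} ↦ &{stop,ok,err}  (internal→external)
                      [stop]
                        Y ↦ Y
                      [ok]
                        end ↦ end
                      [err]
                        Y ↦ Y
              [ack]
                &{retry,err} ↦ ⊕{retry,err}  (&→⊕)
                  [retry]
                    &{err,data,retry} ↦ ⊕{err,data,retry}  (&→⊕)
                      [err]
                        end ↦ end
                      [data]
                        Y ↦ Y
                      [retry]
                        Y ↦ Y
                  [err]
                    ⊕{retry,data} ↦ &{retry,data}  (internal→external)
                      [retry]
                        end ↦ end
                      [data]
                        end ↦ end

?Unit.μY.⊕{ack: ?Bool.?Str.!Unit.!Int.end, stop: ⊕{more: ?Str.?Str.⊕{stop: Y, done: Y, more: Y}, err: &{data: ?Unit.⊕{more: Y, ok: Y}, done: ?Int.&{done: Y, stop: end}, ack: ⊕{data: ⊕{more: Y, ack: Y, data: end}, more: &{ok: Y, data: Y, ack: Y}}}, data: ⊕{done: ⊕{more: !Unit.end, retry: &{stop: Y, ok: end, err: Y}}, ack: ⊕{retry: ⊕{err: end, data: Y, retry: Y}, err: &{retry: end, data: end}}}}}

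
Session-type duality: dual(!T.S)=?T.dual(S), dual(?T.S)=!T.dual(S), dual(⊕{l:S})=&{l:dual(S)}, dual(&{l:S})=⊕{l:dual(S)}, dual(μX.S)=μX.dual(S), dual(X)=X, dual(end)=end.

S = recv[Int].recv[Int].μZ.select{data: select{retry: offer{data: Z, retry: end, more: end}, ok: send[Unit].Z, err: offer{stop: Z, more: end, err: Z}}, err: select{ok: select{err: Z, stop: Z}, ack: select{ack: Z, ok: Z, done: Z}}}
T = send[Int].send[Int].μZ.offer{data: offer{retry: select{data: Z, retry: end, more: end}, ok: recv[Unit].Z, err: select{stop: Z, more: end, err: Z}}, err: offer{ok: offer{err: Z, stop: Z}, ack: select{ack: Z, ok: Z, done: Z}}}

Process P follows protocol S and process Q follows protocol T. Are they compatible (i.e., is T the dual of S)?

NO

recv[Int] | send[Int]  ok
  recv[Int] | send[Int]  ok
    μZ | μZ  ok (rec unchanged)
      select{data,err} | offer{data,err}  ok same labels
        [data]
          select{retry,ok,err} | offer{retry,ok,err}  ok same labels
            [retry]
              offer{data,retry,more} | select{data,retry,more}  ok same labels
                [data]
                  Z | Z  ok
                [retry]
                  end | end  ok
                [more]
                  end | end  ok
            [ok]
              send[Unit] | recv[Unit]  ok
                Z | Z  ok
            [err]
              offer{stop,more,err} | select{stop,more,err}  ok same labels
                [stop]
                  Z | Z  ok
                [more]
                  end | end  ok
                [err]
                  Z | Z  ok
        [err]
          select{ok,ack} | offer{ok,ack}  ok same labels
            [ok]
              select{err,stop} | offer{err,stop}  ok same labels
                [err]
                  Z | Z  ok
                [stop]
                  Z | Z  ok
            [ack]
              select{ack,ok,done} | select{ack,ok,done}  ✗ choice polarity not flipped — not dual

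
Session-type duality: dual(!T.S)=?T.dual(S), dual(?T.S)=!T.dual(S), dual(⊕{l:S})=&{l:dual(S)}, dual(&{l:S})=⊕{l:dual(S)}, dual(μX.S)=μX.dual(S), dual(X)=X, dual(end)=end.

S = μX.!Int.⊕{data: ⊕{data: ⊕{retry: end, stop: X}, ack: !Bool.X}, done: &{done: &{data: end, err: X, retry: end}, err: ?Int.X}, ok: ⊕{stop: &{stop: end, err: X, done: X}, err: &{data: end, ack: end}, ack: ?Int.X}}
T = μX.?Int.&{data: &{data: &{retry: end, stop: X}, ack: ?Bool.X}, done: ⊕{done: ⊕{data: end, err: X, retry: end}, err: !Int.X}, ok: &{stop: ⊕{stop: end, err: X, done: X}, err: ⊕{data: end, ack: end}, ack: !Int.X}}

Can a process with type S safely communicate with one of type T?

YES

μX vs μX  ✓ (μ self-dual)
  !Int vs ?Int  ✓
    ⊕{data,done,ok} vs &{data,done,ok}  ✓ label sets agree
      [data]
        ⊕{data,ack} vs &{data,ack}  ✓ label sets agree
          [data]
            ⊕{retry,stop} vs &{retry,stop}  ✓ label sets agree
              [retry]
                end vs end  ✓
              [stop]
                X vs X  ✓
          [ack]
            !Bool vs ?Bool  ✓
              X vs X  ✓
      [done]
        &{done,err} vs ⊕{done,err}  ✓ label sets agree
          [done]
            &{data,err,retry} vs ⊕{data,err,retry}  ✓ label sets agree
              [data]
                end vs end  ✓
              [err]
                X vs X  ✓
              [retry]
                end vs end  ✓
          [err]
            ?Int vs !Int  ✓
              X vs X  ✓
      [ok]
        ⊕{stop,err,ack} vs &{stop,err,ack}  ✓ label sets agree
          [stop]
            &{stop,err,done} vs ⊕{stop,err,done}  ✓ label sets agree
              [stop]
                end vs end  ✓
              [err]
                X vs X  ✓
              [done]
                X vs X  ✓
          [err]
            &{data,ack} vs ⊕{data,ack}  ✓ label sets agree
              [data]
                end vs end  ✓
              [ack]
                end vs end  ✓
          [ack]
            ?Int vs !Int  ✓
              X vs X  ✓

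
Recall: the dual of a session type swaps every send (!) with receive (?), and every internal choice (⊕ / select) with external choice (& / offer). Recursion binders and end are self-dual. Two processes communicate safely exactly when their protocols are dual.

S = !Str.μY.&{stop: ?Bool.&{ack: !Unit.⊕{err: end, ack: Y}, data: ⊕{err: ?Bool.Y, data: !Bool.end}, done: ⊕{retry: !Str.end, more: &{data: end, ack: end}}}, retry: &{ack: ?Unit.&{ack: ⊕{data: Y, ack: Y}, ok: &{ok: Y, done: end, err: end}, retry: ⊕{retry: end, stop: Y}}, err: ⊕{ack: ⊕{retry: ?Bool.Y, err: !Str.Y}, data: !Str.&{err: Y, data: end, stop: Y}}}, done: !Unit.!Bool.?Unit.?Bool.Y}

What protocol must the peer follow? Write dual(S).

?Str.μY.⊕{stop: !Bool.⊕{ack: ?Unit.&{err: end, ack: Y}, data: &{err: !Bool.Y, data: ?Bool.end}, done: &{retry: ?Str.end, more: ⊕{data: end, ack: end}}}, retry: ⊕{ack: !Unit.⊕{ack: &{data: Y, ack: Y}, ok: ⊕{ok: Y, done: end, err: end}, retry: &{retry: end, stop: Y}}, err: &{ack: &{retry: !Bool.Y, err: ?Str.Y}, data: ?Str.⊕{err: Y, data: end, stop: Y}}}, done: ?Unit.?Bool.!Unit.!Bool.Y}

!Str → ?Str
  μY → μY  (binder kept)
    &{stop,retry,done} → ⊕{stop,retry,done}  (external→internal)
      [stop]
        ?Bool → !Bool
          &{ack,data,done} → ⊕{ack,data,done}  (external→internal)
            [ack]
              !Unit → ?Unit
                ⊕{err,ack} → &{err,ack}  (⊕→&)
                  [err]
                    end self-dual
                  [ack]
                    Y self-dual
            [data]
              ⊕{err,data} → &{err,data}  (⊕→&)
                [err]
                  ?Bool → !Bool
                    Y self-dual
                [data]
                  !Bool → ?Bool
                    end self-dual
            [done]
              ⊕{retry,more} → &{retry,more}  (⊕→&)
                [retry]
                  !Str → ?Str
                    end self-dual
                [more]
                  &{data,ack} → ⊕{data,ack}  (external→internal)
                    [data]
                      end self-dual
                    [ack]
                      end self-dual
      [retry]
        &{ack,err} → ⊕{ack,err}  (external→internal)
          [ack]
            ?Unit → !Unit
              &{ack,ok,retry} → ⊕{ack,ok,retry}  (external→internal)
                [ack]
                  ⊕{data,ack} → &{data,ack}  (⊕→&)
                    [data]
                      Y self-dual
                    [ack]
                      Y self-dual
                [ok]
                  &{ok,done,err} → ⊕{ok,done,err}  (external→internal)
                    [ok]
                      Y self-dual
                    [done]
                      end self-dual
                    [err]
                      end self-dual
                [retry]
                  ⊕{retry,stop} → &{retry,stop}  (⊕→&)
                    [retry]
                      end self-dual
                    [stop]
                      Y self-dual
          [err]
            ⊕{ack,data} → &{ack,data}  (⊕→&)
              [ack]
                ⊕{retry,err} → &{retry,err}  (⊕→&)
                  [retry]
                    ?Bool → !Bool
                      Y self-dual
                  [err]
                    !Str → ?Str
                      Y self-dual
              [data]
                !Str → ?Str
                  &{err,data,stop} → ⊕{err,data,stop}  (external→internal)
                    [err]
                      Y self-dual
                    [data]
                      end self-dual
                    [stop]
                      Y self-dual
      [done]
        !Unit → ?Unit
          !Bool → ?Bool
            ?Unit → !Unit
              ?Bool → !Bool
                Y self-dual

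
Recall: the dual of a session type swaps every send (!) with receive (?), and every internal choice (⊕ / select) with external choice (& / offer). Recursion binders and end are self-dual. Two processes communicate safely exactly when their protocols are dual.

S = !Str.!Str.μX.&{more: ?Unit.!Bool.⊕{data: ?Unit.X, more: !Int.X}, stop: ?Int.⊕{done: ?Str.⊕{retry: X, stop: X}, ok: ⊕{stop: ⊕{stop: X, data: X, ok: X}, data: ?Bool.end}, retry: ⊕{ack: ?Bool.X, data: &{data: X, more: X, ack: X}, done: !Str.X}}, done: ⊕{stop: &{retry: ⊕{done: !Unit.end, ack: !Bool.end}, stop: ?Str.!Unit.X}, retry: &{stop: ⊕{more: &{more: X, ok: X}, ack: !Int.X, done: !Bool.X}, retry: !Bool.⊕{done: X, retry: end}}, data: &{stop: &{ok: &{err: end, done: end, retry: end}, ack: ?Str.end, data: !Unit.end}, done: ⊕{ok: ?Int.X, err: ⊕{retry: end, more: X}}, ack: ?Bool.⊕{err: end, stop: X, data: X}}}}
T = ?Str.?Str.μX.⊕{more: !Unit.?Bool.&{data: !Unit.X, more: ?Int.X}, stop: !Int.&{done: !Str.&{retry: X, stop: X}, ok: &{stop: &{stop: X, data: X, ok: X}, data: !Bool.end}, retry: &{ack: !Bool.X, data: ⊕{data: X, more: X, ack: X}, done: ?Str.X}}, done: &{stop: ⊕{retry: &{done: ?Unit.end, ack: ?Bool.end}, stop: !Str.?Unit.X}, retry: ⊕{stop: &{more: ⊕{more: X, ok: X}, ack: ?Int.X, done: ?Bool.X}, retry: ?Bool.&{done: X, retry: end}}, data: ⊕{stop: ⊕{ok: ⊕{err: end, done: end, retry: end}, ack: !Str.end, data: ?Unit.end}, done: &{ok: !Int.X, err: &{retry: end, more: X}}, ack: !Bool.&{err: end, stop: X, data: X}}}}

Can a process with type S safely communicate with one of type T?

YES

!Str | ?Str  ok
  !Str | ?Str  ok
    μX | μX  ok (rec unchanged)
      &{more,stop,done} | ⊕{more,stop,done}  ok same labels
        case more:
          ?Unit | !Unit  ok
            !Bool | ?Bool  ok
              ⊕{data,more} | &{data,more}  ok same labels
                case data:
                  ?Unit | !Unit  ok
                    X | X  ok
                case more:
                  !Int | ?Int  ok
                    X | X  ok
        case stop:
          ?Int | !Int  ok
            ⊕{done,ok,retry} | &{done,ok,retry}  ok same labels
              case done:
                ?Str | !Str  ok
                  ⊕{retry,stop} | &{retry,stop}  ok same labels
                    case retry:
                      X | X  ok
                    case stop:
                      X | X  ok
              case ok:
                ⊕{stop,data} | &{stop,data}  ok same labels
                  case stop:
                    ⊕{stop,data,ok} | &{stop,data,ok}  ok same labels
                      case stop:
                        X | X  ok
                      case data:
                        X | X  ok
                      case ok:
                        X | X  ok
                  case data:
                    ?Bool | !Bool  ok
                      end | end  ok
              case retry:
                ⊕{ack,data,done} | &{ack,data,done}  ok same labels
                  case ack:
                    ?Bool | !Bool  ok
                      X | X  ok
                  case data:
                    &{data,more,ack} | ⊕{data,more,ack}  ok same labels
                      case data:
                        X | X  ok
                      case more:
                        X | X  ok
                      case ack:
                        X | X  ok
                  case done:
                    !Str | ?Str  ok
                      X | X  ok
        case done:
          ⊕{stop,retry,data} | &{stop,retry,data}  ok same labels
            case stop:
              &{retry,stop} | ⊕{retry,stop}  ok same labels
                case retry:
                  ⊕{done,ack} | &{done,ack}  ok same labels
                    case done:
                      !Unit | ?Unit  ok
                        end | end  ok
                    case ack:
                      !Bool | ?Bool  ok
                        end | end  ok
                case stop:
                  ?Str | !Str  ok
                    !Unit | ?Unit  ok
                      X | X  ok
            case retry:
              &{stop,retry} | ⊕{stop,retry}  ok same labels
                case stop:
                  ⊕{more,ack,done} | &{more,ack,done}  ok same labels
                    case more:
                      &{more,ok} | ⊕{more,ok}  ok same labels
                        case more:
                          X | X  ok
                        case ok:
                          X | X  ok
                    case ack:
                      !Int | ?Int  ok
                        X | X  ok
                    case done:
                      !Bool | ?Bool  ok
                        X | X  ok
                case retry:
                  !Bool | ?Bool  ok
                    ⊕{done,retry} | &{done,retry}  ok same labels
                      case done:
                        X | X  ok
                      case retry:
                        end | end  ok
            case data:
              &{stop,done,ack} | ⊕{stop,done,ack}  ok same labels
                case stop:
                  &{ok,ack,data} | ⊕{ok,ack,data}  ok same labels
                    case ok:
                      &{err,done,retry} | ⊕{err,done,retry}  ok same labels
                        case err:
                          end | end  ok
                        case done:
                          end | end  ok
                        case retry:
                          end | end  ok
                    case ack:
                      ?Str | !Str  ok
                        end | end  ok
                    case data:
                      !Unit | ?Unit  ok
                        end | end  ok
                case done:
                  ⊕{ok,err} | &{ok,err}  ok same labels
                    case ok:
                      ?Int | !Int  ok
                        X | X  ok
                    case err:
                      ⊕{retry,more} | &{retry,more}  ok same labels
                        case retry:
                          end | end  ok
                        case more:
                          X | X  ok
                case ack:
                  ?Bool | !Bool  ok
                    ⊕{err,stop,data} | &{err,stop,data}  ok same labels
                      case err:
                        end | end  ok
                      case stop:
                        X | X  ok
                      case data:
                        X | X  ok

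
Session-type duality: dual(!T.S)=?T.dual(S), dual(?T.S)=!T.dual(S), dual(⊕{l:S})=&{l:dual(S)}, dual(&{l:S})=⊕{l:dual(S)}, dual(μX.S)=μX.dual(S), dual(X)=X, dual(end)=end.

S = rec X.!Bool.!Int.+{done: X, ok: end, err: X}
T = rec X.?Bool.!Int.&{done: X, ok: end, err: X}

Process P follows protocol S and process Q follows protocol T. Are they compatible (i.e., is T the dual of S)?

NO

rec X | rec X  ok (μ self-dual)
  !Bool | ?Bool  ok
    !Int | !Int  ✗ same direction on both sides — not dual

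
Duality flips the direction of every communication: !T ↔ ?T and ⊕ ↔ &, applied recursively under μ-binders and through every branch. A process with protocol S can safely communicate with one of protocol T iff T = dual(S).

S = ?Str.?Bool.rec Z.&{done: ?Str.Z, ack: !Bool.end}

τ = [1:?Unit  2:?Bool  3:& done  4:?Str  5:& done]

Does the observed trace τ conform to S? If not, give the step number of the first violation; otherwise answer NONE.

1

@1 got ?Unit, protocol expects ?Str  ✗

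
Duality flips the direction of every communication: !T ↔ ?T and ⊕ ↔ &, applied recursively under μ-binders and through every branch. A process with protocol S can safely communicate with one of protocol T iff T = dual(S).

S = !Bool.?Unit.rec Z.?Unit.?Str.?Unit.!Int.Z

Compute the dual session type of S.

!Bool ↦ ?Bool
  ?Unit ↦ !Unit
    rec Z ↦ rec Z  (binder kept)
      ?Unit ↦ !Unit
        ?Str ↦ !Str
          ?Unit ↦ !Unit
            !Int ↦ ?Int
              Z ↦ Z

?Bool.!Unit.rec Z.!Unit.!Str.!Unit.?Int.Z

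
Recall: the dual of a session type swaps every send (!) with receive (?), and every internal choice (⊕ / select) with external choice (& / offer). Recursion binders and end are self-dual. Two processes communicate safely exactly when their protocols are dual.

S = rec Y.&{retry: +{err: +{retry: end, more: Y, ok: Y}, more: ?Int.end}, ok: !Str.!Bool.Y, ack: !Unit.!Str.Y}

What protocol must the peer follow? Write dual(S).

rec Y → rec Y  (binder kept)
  &{retry,ok,ack} → +{retry,ok,ack}  (external→internal)
    • retry:
      +{err,more} → &{err,more}  (internal→external)
        • err:
          +{retry,more,ok} → &{retry,more,ok}  (internal→external)
            • retry:
              end ↦ end
            • more:
              Y ↦ Y
            • ok:
              Y ↦ Y
        • more:
          ?Int → !Int
            end ↦ end
    • ok:
      !Str → ?Str
        !Bool → ?Bool
          Y ↦ Y
    • ack:
      !Unit → ?Unit
        !Str → ?Str
          Y ↦ Y

rec Y.+{retry: &{err: &{retry: end, more: Y, ok: Y}, more: !Int.end}, ok: ?Str.?Bool.Y, ack: ?Unit.?Str.Y}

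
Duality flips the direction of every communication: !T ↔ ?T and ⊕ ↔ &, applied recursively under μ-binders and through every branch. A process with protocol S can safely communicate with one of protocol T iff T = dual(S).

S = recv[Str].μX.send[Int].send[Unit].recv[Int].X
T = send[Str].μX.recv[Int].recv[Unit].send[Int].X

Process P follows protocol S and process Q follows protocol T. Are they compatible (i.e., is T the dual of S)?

YES

recv[Str] ‖ send[Str]  ✓
  μX ‖ μX  ✓ (binder kept)
    send[Int] ‖ recv[Int]  ✓
      send[Unit] ‖ recv[Unit]  ✓
        recv[Int] ‖ send[Int]  ✓
          X ‖ X  ✓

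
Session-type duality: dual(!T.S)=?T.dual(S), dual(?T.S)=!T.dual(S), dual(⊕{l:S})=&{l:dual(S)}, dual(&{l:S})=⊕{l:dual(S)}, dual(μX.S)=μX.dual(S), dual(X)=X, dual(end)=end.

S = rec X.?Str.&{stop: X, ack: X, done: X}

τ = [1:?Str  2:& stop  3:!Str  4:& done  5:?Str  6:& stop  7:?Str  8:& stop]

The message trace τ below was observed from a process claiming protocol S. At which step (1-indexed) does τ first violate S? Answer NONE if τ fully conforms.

3

[1] ?Str  ✓  residual = &{stop: rec X.…, ack: rec X.…, done: rec X.…}
[2] & stop  ✓  residual = rec X.…
[3] got !Str, protocol expects ?Str  ✗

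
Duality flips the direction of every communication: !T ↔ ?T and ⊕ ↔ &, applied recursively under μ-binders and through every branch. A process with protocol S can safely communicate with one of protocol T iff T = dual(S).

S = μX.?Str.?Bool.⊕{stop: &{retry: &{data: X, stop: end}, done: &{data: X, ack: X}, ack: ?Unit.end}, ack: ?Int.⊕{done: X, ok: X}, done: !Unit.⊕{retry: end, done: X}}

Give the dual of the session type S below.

μX.!Str.!Bool.&{stop: ⊕{retry: ⊕{data: X, stop: end}, done: ⊕{data: X, ack: X}, ack: !Unit.end}, ack: !Int.&{done: X, ok: X}, done: ?Unit.&{retry: end, done: X}}

μX = μX  (rec unchanged)
  ?Str = !Str
    ?Bool = !Bool
      ⊕{stop,ack,done} = &{stop,ack,done}  (⊕→&)
        • stop:
          &{retry,done,ack} = ⊕{retry,done,ack}  (external→internal)
            • retry:
              &{data,stop} = ⊕{data,stop}  (external→internal)
                • data:
                  dual(X) = X
                • stop:
                  dual(end) = end
            • done:
              &{data,ack} = ⊕{data,ack}  (external→internal)
                • data:
                  dual(X) = X
                • ack:
                  dual(X) = X
            • ack:
              ?Unit = !Unit
                dual(end) = end
        • ack:
          ?Int = !Int
            ⊕{done,ok} = &{done,ok}  (⊕→&)
              • done:
                dual(X) = X
              • ok:
                dual(X) = X
        • done:
          !Unit = ?Unit
            ⊕{retry,done} = &{retry,done}  (⊕→&)
              • retry:
                dual(end) = end
              • done:
                dual(X) = X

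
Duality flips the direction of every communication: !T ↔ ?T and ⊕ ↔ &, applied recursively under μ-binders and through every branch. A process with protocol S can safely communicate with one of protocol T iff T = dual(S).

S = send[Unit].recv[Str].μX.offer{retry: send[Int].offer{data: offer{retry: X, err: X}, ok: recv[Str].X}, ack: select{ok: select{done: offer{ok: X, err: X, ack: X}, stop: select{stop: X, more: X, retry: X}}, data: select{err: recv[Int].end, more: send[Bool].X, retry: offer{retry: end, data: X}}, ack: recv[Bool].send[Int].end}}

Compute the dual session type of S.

send[Unit] = recv[Unit]
  recv[Str] = send[Str]
    μX = μX  (μ self-dual)
      offer{retry,ack} = select{retry,ack}  (offer→select)
        • retry:
          send[Int] = recv[Int]
            offer{data,ok} = select{data,ok}  (offer→select)
              • data:
                offer{retry,err} = select{retry,err}  (offer→select)
                  • retry:
                    X self-dual
                  • err:
                    X self-dual
              • ok:
                recv[Str] = send[Str]
                  X self-dual
        • ack:
          select{ok,data,ack} = offer{ok,data,ack}  (⊕→&)
            • ok:
              select{done,stop} = offer{done,stop}  (⊕→&)
                • done:
                  offer{ok,err,ack} = select{ok,err,ack}  (offer→select)
                    • ok:
                      X self-dual
                    • err:
                      X self-dual
                    • ack:
                      X self-dual
                • stop:
                  select{stop,more,retry} = offer{stop,more,retry}  (⊕→&)
                    • stop:
                      X self-dual
                    • more:
                      X self-dual
                    • retry:
                      X self-dual
            • data:
              select{err,more,retry} = offer{err,more,retry}  (⊕→&)
                • err:
                  recv[Int] = send[Int]
                    end self-dual
                • more:
                  send[Bool] = recv[Bool]
                    X self-dual
                • retry:
                  offer{retry,data} = select{retry,data}  (offer→select)
                    • retry:
                      end self-dual
                    • data:
                      X self-dual
            • ack:
              recv[Bool] = send[Bool]
                send[Int] = recv[Int]
                  end self-dual

recv[Unit].send[Str].μX.select{retry: recv[Int].select{data: select{retry: X, err: X}, ok: send[Str].X}, ack: offer{ok: offer{done: select{ok: X, err: X, ack: X}, stop: offer{stop: X, more: X, retry: X}}, data: offer{err: send[Int].end, more: recv[Bool].X, retry: select{retry: end, data: X}}, ack: send[Bool].recv[Int].end}}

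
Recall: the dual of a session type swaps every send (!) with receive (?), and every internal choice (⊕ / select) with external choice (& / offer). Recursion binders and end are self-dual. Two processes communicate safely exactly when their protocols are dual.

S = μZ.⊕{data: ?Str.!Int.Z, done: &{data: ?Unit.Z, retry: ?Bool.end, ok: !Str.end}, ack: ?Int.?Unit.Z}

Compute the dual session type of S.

μZ.&{data: !Str.?Int.Z, done: ⊕{data: !Unit.Z, retry: !Bool.end, ok: ?Str.end}, ack: !Int.!Unit.Z}

μZ → μZ  (binder kept)
  ⊕{data,done,ack} → &{data,done,ack}  (internal→external)
    case data:
      ?Str → !Str
        !Int → ?Int
          Z ↦ Z
    case done:
      &{data,retry,ok} → ⊕{data,retry,ok}  (external→internal)
        case data:
          ?Unit → !Unit
            Z ↦ Z
        case retry:
          ?Bool → !Bool
            end ↦ end
        case ok:
          !Str → ?Str
            end ↦ end
    case ack:
      ?Int → !Int
        ?Unit → !Unit
          Z ↦ Z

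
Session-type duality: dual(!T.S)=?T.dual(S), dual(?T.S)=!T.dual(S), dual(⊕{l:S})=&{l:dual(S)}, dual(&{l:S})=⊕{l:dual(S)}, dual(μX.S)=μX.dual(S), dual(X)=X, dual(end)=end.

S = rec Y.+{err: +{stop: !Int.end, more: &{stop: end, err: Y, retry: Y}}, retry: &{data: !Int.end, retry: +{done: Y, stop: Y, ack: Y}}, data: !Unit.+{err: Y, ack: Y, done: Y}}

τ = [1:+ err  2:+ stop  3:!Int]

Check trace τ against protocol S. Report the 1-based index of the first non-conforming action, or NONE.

@1 + err  ok  cont: +{stop: !Int.end, more: &{stop: end, err: rec Y.…, retry: rec Y.…}}
@2 + stop  ok  cont: !Int.end
@3 !Int  ok  cont: end
τ conforms to S (length 3)

NONE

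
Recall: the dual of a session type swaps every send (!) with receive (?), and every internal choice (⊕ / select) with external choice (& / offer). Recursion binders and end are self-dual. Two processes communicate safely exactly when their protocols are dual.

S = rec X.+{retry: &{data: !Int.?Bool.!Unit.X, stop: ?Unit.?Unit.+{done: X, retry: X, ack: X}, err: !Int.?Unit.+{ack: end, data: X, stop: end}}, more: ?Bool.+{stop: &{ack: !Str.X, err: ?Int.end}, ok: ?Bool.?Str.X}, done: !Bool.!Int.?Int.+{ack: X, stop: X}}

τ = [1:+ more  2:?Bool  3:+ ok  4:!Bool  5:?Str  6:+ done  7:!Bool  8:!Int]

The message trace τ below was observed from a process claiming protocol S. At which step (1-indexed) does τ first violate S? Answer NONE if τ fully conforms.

@1 + more  match  now at ?Bool.+{stop: &{ack: !Str.rec X.…, err: ?Int.end}, ok: ?Bool.?Str.rec X.…}
@2 ?Bool  match  now at +{stop: &{ack: !Str.rec X.…, err: ?Int.end}, ok: ?Bool.?Str.rec X.…}
@3 + ok  match  now at ?Bool.?Str.rec X.…
@4 got !Bool, protocol expects ?Bool  ✗

4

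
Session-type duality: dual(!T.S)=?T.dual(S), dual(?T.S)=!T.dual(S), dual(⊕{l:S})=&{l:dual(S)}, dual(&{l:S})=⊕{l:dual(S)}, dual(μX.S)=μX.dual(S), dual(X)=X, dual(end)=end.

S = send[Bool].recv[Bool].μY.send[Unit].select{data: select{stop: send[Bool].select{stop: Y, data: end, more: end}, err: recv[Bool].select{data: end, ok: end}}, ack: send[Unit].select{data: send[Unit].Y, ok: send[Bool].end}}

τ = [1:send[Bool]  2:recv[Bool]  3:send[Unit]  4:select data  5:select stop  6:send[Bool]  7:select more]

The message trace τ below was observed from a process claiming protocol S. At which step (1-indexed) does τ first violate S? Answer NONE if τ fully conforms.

NONE

@1 send[Bool]  match  state: recv[Bool].μY.…
@2 recv[Bool]  match  state: μY.…
@3 send[Unit]  match  state: select{data: select{stop: send[Bool].select{stop: μY.…, data: end, more: end}, err: recv[Bool].select{data: end, ok: end}}, ack: send[Unit].select{data: send[Unit].μY.…, ok: send[Bool].end}}
@4 select data  match  state: select{stop: send[Bool].select{stop: μY.…, data: end, more: end}, err: recv[Bool].select{data: end, ok: end}}
@5 select stop  match  state: send[Bool].select{stop: μY.…, data: end, more: end}
@6 send[Bool]  match  state: select{stop: μY.…, data: end, more: end}
@7 select more  match  state: end
τ conforms to S (length 7)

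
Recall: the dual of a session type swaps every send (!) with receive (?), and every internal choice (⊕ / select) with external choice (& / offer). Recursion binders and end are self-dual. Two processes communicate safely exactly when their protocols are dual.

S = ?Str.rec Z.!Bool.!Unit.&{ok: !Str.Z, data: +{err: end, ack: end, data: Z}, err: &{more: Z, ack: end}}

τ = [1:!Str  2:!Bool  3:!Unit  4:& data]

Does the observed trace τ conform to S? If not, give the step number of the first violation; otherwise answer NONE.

[1] got !Str, protocol expects ?Str  ✗

1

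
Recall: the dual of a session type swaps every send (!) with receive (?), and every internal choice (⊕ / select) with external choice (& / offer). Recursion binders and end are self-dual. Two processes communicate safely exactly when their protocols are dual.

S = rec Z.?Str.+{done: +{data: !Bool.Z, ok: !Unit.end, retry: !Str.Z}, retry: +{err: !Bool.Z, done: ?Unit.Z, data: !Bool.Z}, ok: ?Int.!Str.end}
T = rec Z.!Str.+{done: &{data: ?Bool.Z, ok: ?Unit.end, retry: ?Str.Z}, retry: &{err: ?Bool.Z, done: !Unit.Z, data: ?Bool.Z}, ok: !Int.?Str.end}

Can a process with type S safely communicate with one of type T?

NO

rec Z ‖ rec Z  match (rec unchanged)
  ?Str ‖ !Str  match
    +{done,retry,ok} ‖ +{done,retry,ok}  ✗ choice polarity not flipped — not dual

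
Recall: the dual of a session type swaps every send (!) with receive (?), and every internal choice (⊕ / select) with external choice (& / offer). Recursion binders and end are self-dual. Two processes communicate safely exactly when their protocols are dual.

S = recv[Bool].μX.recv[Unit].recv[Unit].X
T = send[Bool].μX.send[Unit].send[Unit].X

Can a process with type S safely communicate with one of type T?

YES

recv[Bool] ‖ send[Bool]  ✓
  μX ‖ μX  ✓ (binder kept)
    recv[Unit] ‖ send[Unit]  ✓
      recv[Unit] ‖ send[Unit]  ✓
        X ‖ X  ✓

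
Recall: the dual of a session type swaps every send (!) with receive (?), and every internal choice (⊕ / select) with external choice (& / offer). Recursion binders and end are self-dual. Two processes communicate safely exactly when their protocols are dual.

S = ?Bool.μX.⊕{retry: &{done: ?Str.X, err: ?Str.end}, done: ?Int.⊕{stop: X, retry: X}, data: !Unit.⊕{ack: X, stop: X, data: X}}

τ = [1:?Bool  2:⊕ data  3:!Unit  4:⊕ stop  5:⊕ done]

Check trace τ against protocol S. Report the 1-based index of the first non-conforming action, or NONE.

NONE

@1 ?Bool  ok  state: μX.…
@2 ⊕ data  ok  state: !Unit.⊕{ack: μX.…, stop: μX.…, data: μX.…}
@3 !Unit  ok  state: ⊕{ack: μX.…, stop: μX.…, data: μX.…}
@4 ⊕ stop  ok  state: μX.…
@5 ⊕ done  ok  state: ?Int.⊕{stop: μX.…, retry: μX.…}
τ conforms to S (length 5)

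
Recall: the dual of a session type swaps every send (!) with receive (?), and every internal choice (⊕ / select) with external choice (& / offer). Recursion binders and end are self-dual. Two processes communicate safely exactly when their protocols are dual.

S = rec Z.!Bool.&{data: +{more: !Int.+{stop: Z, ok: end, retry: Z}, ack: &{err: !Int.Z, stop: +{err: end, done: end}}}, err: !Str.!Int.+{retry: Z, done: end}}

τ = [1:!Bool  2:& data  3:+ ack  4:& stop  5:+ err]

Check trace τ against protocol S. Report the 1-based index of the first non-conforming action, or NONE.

step 1: !Bool  ok  residual = &{data: +{more: !Int.+{stop: rec Z.…, ok: end, retry: rec Z.…}, ack: &{err: !Int.rec Z.…, stop: +{err: end, done: end}}}, err: !Str.!Int.+{retry: rec Z.…, done: end}}
step 2: & data  ok  residual = +{more: !Int.+{stop: rec Z.…, ok: end, retry: rec Z.…}, ack: &{err: !Int.rec Z.…, stop: +{err: end, done: end}}}
step 3: + ack  ok  residual = &{err: !Int.rec Z.…, stop: +{err: end, done: end}}
step 4: & stop  ok  residual = +{err: end, done: end}
step 5: + err  ok  residual = end
all 5 steps conform

NONE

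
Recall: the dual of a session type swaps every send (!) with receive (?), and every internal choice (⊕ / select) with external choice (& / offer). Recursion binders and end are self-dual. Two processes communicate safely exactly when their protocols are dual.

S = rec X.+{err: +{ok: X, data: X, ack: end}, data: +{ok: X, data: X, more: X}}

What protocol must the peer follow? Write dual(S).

rec X.&{err: &{ok: X, data: X, ack: end}, data: &{ok: X, data: X, more: X}}

rec X = rec X  (binder kept)
  +{err,data} = &{err,data}  (select→offer)
    case err:
      +{ok,data,ack} = &{ok,data,ack}  (select→offer)
        case ok:
          X ↦ X
        case data:
          X ↦ X
        case ack:
          end ↦ end
    case data:
      +{ok,data,more} = &{ok,data,more}  (select→offer)
        case ok:
          X ↦ X
        case data:
          X ↦ X
        case more:
          X ↦ X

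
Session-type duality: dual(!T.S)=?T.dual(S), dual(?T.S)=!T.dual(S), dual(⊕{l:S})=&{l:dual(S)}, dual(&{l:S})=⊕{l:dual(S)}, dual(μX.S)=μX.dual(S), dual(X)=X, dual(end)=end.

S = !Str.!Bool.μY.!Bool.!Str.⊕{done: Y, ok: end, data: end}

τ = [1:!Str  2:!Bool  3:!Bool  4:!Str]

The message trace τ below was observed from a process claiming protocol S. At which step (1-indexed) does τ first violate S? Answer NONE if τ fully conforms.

NONE

step 1: !Str  ok  state: !Bool.μY.…
step 2: !Bool  ok  state: μY.…
step 3: !Bool  ok  state: !Str.⊕{done: μY.…, ok: end, data: end}
step 4: !Str  ok  state: ⊕{done: μY.…, ok: end, data: end}
τ conforms to S (length 4)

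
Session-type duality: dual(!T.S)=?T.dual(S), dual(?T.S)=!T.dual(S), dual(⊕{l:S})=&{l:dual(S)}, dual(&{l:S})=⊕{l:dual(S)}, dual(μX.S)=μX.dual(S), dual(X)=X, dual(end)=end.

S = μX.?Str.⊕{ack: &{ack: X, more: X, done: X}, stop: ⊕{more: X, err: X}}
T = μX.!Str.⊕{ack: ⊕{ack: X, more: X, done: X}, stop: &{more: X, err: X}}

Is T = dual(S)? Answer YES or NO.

NO

μX | μX  match (rec unchanged)
  ?Str | !Str  match
    ⊕{ack,stop} | ⊕{ack,stop}  ✗ choice polarity not flipped — not dual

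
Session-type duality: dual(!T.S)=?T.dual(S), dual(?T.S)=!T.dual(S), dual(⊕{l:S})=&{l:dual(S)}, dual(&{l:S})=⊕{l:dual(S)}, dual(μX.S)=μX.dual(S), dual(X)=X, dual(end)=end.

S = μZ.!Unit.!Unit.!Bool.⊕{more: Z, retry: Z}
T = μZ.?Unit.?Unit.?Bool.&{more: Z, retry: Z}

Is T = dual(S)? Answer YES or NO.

μZ | μZ  ok (binder kept)
  !Unit | ?Unit  ok
    !Unit | ?Unit  ok
      !Bool | ?Bool  ok
        ⊕{more,retry} | &{more,retry}  ok label sets agree
          [more]
            Z | Z  ok
          [retry]
            Z | Z  ok

YES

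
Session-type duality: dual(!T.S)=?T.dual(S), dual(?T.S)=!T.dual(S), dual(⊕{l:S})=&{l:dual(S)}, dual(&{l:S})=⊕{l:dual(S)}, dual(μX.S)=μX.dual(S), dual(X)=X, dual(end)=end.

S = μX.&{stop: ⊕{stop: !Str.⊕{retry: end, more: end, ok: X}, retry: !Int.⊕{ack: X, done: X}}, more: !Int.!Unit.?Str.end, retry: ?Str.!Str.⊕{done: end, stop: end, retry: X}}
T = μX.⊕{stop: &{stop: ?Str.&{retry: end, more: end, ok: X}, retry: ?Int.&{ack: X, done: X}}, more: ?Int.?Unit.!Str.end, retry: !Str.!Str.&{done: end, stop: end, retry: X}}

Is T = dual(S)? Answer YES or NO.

μX vs μX  ok (μ self-dual)
  &{stop,more,retry} vs ⊕{stop,more,retry}  ok label sets agree
    • stop:
      ⊕{stop,retry} vs &{stop,retry}  ok label sets agree
        • stop:
          !Str vs ?Str  ok
            ⊕{retry,more,ok} vs &{retry,more,ok}  ok label sets agree
              • retry:
                end vs end  ok
              • more:
                end vs end  ok
              • ok:
                X vs X  ok
        • retry:
          !Int vs ?Int  ok
            ⊕{ack,done} vs &{ack,done}  ok label sets agree
              • ack:
                X vs X  ok
              • done:
                X vs X  ok
    • more:
      !Int vs ?Int  ok
        !Unit vs ?Unit  ok
          ?Str vs !Str  ok
            end vs end  ok
    • retry:
      ?Str vs !Str  ok
        !Str vs !Str  ✗ same direction on both sides — not dual

NO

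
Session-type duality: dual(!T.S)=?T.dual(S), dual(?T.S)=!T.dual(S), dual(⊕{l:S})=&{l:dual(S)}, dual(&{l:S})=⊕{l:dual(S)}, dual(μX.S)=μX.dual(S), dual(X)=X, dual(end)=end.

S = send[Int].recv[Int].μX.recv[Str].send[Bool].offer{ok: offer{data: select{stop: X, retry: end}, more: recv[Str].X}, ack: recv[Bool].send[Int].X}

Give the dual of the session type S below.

recv[Int].send[Int].μX.send[Str].recv[Bool].select{ok: select{data: offer{stop: X, retry: end}, more: send[Str].X}, ack: send[Bool].recv[Int].X}

send[Int] = recv[Int]
  recv[Int] = send[Int]
    μX = μX  (rec unchanged)
      recv[Str] = send[Str]
        send[Bool] = recv[Bool]
          offer{ok,ack} = select{ok,ack}  (offer→select)
            case ok:
              offer{data,more} = select{data,more}  (offer→select)
                case data:
                  select{stop,retry} = offer{stop,retry}  (⊕→&)
                    case stop:
                      X ↦ X
                    case retry:
                      end ↦ end
                case more:
                  recv[Str] = send[Str]
                    X ↦ X
            case ack:
              recv[Bool] = send[Bool]
                send[Int] = recv[Int]
                  X ↦ X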